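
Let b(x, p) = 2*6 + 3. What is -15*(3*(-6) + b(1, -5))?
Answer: 45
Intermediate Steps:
b(x, p) = 15 (b(x, p) = 12 + 3 = 15)
-15*(3*(-6) + b(1, -5)) = -15*(3*(-6) + 15) = -15*(-18 + 15) = -15*(-3) = 45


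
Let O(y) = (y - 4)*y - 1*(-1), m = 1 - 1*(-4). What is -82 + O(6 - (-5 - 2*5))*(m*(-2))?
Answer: -3662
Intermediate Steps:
m = 5 (m = 1 + 4 = 5)
O(y) = 1 + y*(-4 + y) (O(y) = (-4 + y)*y + 1 = y*(-4 + y) + 1 = 1 + y*(-4 + y))
-82 + O(6 - (-5 - 2*5))*(m*(-2)) = -82 + (1 + (6 - (-5 - 2*5))**2 - 4*(6 - (-5 - 2*5)))*(5*(-2)) = -82 + (1 + (6 - (-5 - 10))**2 - 4*(6 - (-5 - 10)))*(-10) = -82 + (1 + (6 - 1*(-15))**2 - 4*(6 - 1*(-15)))*(-10) = -82 + (1 + (6 + 15)**2 - 4*(6 + 15))*(-10) = -82 + (1 + 21**2 - 4*21)*(-10) = -82 + (1 + 441 - 84)*(-10) = -82 + 358*(-10) = -82 - 3580 = -3662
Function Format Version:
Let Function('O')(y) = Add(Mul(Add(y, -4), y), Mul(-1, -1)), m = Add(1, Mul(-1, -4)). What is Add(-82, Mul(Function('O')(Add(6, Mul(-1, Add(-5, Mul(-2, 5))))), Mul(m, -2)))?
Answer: -3662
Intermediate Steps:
m = 5 (m = Add(1, 4) = 5)
Function('O')(y) = Add(1, Mul(y, Add(-4, y))) (Function('O')(y) = Add(Mul(Add(-4, y), y), 1) = Add(Mul(y, Add(-4, y)), 1) = Add(1, Mul(y, Add(-4, y))))
Add(-82, Mul(Function('O')(Add(6, Mul(-1, Add(-5, Mul(-2, 5))))), Mul(m, -2))) = Add(-82, Mul(Add(1, Pow(Add(6, Mul(-1, Add(-5, Mul(-2, 5)))), 2), Mul(-4, Add(6, Mul(-1, Add(-5, Mul(-2, 5)))))), Mul(5, -2))) = Add(-82, Mul(Add(1, Pow(Add(6, Mul(-1, Add(-5, -10))), 2), Mul(-4, Add(6, Mul(-1, Add(-5, -10))))), -10)) = Add(-82, Mul(Add(1, Pow(Add(6, Mul(-1, -15)), 2), Mul(-4, Add(6, Mul(-1, -15)))), -10)) = Add(-82, Mul(Add(1, Pow(Add(6, 15), 2), Mul(-4, Add(6, 15))), -10)) = Add(-82, Mul(Add(1, Pow(21, 2), Mul(-4, 21)), -10)) = Add(-82, Mul(Add(1, 441, -84), -10)) = Add(-82, Mul(358, -10)) = Add(-82, -3580) = -3662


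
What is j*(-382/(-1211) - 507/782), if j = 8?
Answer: -1261012/473501 ≈ -2.6632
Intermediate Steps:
j*(-382/(-1211) - 507/782) = 8*(-382/(-1211) - 507/782) = 8*(-382*(-1/1211) - 507*1/782) = 8*(382/1211 - 507/782) = 8*(-315253/947002) = -1261012/473501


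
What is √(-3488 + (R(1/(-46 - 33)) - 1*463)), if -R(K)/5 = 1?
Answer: 2*I*√989 ≈ 62.897*I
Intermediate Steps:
R(K) = -5 (R(K) = -5*1 = -5)
√(-3488 + (R(1/(-46 - 33)) - 1*463)) = √(-3488 + (-5 - 1*463)) = √(-3488 + (-5 - 463)) = √(-3488 - 468) = √(-3956) = 2*I*√989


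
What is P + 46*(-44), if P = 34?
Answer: -1990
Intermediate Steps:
P + 46*(-44) = 34 + 46*(-44) = 34 - 2024 = -1990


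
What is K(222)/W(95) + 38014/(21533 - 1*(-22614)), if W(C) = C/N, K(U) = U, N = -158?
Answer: -1544888842/4193965 ≈ -368.36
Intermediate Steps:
W(C) = -C/158 (W(C) = C/(-158) = C*(-1/158) = -C/158)
K(222)/W(95) + 38014/(21533 - 1*(-22614)) = 222/((-1/158*95)) + 38014/(21533 - 1*(-22614)) = 222/(-95/158) + 38014/(21533 + 22614) = 222*(-158/95) + 38014/44147 = -35076/95 + 38014*(1/44147) = -35076/95 + 38014/44147 = -1544888842/4193965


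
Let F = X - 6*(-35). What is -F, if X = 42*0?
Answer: -210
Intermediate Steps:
X = 0
F = 210 (F = 0 - 6*(-35) = 0 + 210 = 210)
-F = -1*210 = -210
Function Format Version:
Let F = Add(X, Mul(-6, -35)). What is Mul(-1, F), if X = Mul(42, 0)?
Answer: -210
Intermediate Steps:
X = 0
F = 210 (F = Add(0, Mul(-6, -35)) = Add(0, 210) = 210)
Mul(-1, F) = Mul(-1, 210) = -210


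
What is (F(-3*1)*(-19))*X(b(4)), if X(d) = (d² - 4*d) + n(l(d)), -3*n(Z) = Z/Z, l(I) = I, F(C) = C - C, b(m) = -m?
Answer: 0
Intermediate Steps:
F(C) = 0
n(Z) = -⅓ (n(Z) = -Z/(3*Z) = -⅓*1 = -⅓)
X(d) = -⅓ + d² - 4*d (X(d) = (d² - 4*d) - ⅓ = -⅓ + d² - 4*d)
(F(-3*1)*(-19))*X(b(4)) = (0*(-19))*(-⅓ + (-1*4)² - (-4)*4) = 0*(-⅓ + (-4)² - 4*(-4)) = 0*(-⅓ + 16 + 16) = 0*(95/3) = 0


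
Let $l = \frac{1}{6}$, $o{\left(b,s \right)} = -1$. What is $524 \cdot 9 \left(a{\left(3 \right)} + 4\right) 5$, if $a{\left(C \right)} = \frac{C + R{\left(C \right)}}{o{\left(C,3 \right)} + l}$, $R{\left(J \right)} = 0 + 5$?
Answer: $-132048$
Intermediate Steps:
$l = \frac{1}{6} \approx 0.16667$
$R{\left(J \right)} = 5$
$a{\left(C \right)} = -6 - \frac{6 C}{5}$ ($a{\left(C \right)} = \frac{C + 5}{-1 + \frac{1}{6}} = \frac{5 + C}{- \frac{5}{6}} = \left(5 + C\right) \left(- \frac{6}{5}\right) = -6 - \frac{6 C}{5}$)
$524 \cdot 9 \left(a{\left(3 \right)} + 4\right) 5 = 524 \cdot 9 \left(\left(-6 - \frac{18}{5}\right) + 4\right) 5 = 524 \cdot 9 \left(- \frac{48}{5} + 4\right) 5 = 524 \cdot 9 \left(\left(- \frac{28}{5}\right) 5\right) = 524 \cdot 9 \left(-28\right) = 524 \left(-252\right) = -132048$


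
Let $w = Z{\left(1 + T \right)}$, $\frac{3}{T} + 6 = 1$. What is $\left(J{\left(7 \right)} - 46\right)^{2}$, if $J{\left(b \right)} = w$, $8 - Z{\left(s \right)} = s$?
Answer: $\frac{36864}{25} \approx 1474.6$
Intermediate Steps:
$T = - \frac{3}{5}$ ($T = \frac{3}{-6 + 1} = \frac{3}{-5} = 3 \left(- \frac{1}{5}\right) = - \frac{3}{5} \approx -0.6$)
$Z{\left(s \right)} = 8 - s$
$w = \frac{38}{5}$ ($w = 8 - \left(1 - \frac{3}{5}\right) = 8 - \frac{2}{5} = \frac{38}{5} \approx 7.6$)
$J{\left(b \right)} = \frac{38}{5}$
$\left(J{\left(7 \right)} - 46\right)^{2} = \left(\frac{38}{5} - 46\right)^{2} = \left(- \frac{192}{5}\right)^{2} = \frac{36864}{25}$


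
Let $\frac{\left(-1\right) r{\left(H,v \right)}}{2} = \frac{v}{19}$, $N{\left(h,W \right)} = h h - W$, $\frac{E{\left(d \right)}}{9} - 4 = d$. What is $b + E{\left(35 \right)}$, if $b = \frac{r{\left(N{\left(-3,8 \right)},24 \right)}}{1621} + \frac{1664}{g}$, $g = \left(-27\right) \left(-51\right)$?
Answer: $\frac{14937171713}{42410223} \approx 352.21$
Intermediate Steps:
$E{\left(d \right)} = 36 + 9 d$
$N{\left(h,W \right)} = h^{2} - W$
$r{\left(H,v \right)} = - \frac{2 v}{19}$ ($r{\left(H,v \right)} = - 2 \frac{v}{19} = - \frac{2 v}{19}$)
$g = 1377$
$b = \frac{51183440}{42410223}$ ($b = \frac{\left(- \frac{2}{19}\right) 24}{1621} + \frac{1664}{1377} = \left(- \frac{48}{19}\right) \frac{1}{1621} + 1664 \cdot \frac{1}{1377} = - \frac{48}{30799} + \frac{1664}{1377} = \frac{51183440}{42410223} \approx 1.2069$)
$b + E{\left(35 \right)} = \frac{51183440}{42410223} + \left(36 + 9 \cdot 35\right) = \frac{51183440}{42410223} + \left(36 + 315\right) = \frac{51183440}{42410223} + 351 = \frac{14937171713}{42410223}$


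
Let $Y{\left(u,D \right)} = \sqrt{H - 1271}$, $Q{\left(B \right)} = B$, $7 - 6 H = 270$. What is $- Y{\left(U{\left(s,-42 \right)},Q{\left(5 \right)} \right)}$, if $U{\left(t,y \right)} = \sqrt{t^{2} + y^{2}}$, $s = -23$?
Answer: $- \frac{7 i \sqrt{966}}{6} \approx - 36.261 i$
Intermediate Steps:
$H = - \frac{263}{6}$ ($H = \frac{7}{6} - 45 = - \frac{263}{6} \approx -43.833$)
$Y{\left(u,D \right)} = \frac{7 i \sqrt{966}}{6}$ ($Y{\left(u,D \right)} = \sqrt{- \frac{263}{6} - 1271} = \sqrt{- \frac{7889}{6}} = \frac{7 i \sqrt{966}}{6}$)
$- Y{\left(U{\left(s,-42 \right)},Q{\left(5 \right)} \right)} = - \frac{7 i \sqrt{966}}{6}$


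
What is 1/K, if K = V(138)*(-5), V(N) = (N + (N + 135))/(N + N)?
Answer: -92/685 ≈ -0.13431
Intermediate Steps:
V(N) = (135 + 2*N)/(2*N) (V(N) = (N + (135 + N))/((2*N)) = (135 + 2*N)*(1/(2*N)) = (135 + 2*N)/(2*N))
K = -685/92 (K = ((135/2 + 138)/138)*(-5) = ((1/138)*(411/2))*(-5) = (137/92)*(-5) = -685/92 ≈ -7.4456)
1/K = 1/(-685/92) = -92/685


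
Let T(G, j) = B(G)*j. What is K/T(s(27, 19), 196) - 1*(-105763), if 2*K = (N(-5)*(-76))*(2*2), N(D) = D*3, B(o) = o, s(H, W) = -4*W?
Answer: 10364759/98 ≈ 1.0576e+5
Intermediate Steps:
N(D) = 3*D
K = 2280 (K = (((3*(-5))*(-76))*(2*2))/2 = (-15*(-76)*4)/2 = (1140*4)/2 = (½)*4560 = 2280)
T(G, j) = G*j
K/T(s(27, 19), 196) - 1*(-105763) = 2280/((-4*19*196)) - 1*(-105763) = 2280/((-76*196)) + 105763 = 2280/(-14896) + 105763 = 2280*(-1/14896) + 105763 = -15/98 + 105763 = 10364759/98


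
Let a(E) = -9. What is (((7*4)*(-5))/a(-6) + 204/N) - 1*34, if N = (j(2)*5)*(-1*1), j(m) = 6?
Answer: -1136/45 ≈ -25.244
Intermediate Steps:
N = -30 (N = (6*5)*(-1*1) = 30*(-1) = -30)
(((7*4)*(-5))/a(-6) + 204/N) - 1*34 = (((7*4)*(-5))/(-9) + 204/(-30)) - 1*34 = ((28*(-5))*(-⅑) + 204*(-1/30)) - 34 = (-140*(-⅑) - 34/5) - 34 = (140/9 - 34/5) - 34 = 394/45 - 34 = -1136/45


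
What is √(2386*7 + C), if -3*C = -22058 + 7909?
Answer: √192765/3 ≈ 146.35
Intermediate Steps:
C = 14149/3 (C = -(-22058 + 7909)/3 = -⅓*(-14149) = 14149/3 ≈ 4716.3)
√(2386*7 + C) = √(2386*7 + 14149/3) = √(16702 + 14149/3) = √(64255/3) = √192765/3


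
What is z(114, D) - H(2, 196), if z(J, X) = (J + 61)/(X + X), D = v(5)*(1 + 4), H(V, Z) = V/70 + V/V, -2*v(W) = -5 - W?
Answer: 173/70 ≈ 2.4714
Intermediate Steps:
v(W) = 5/2 + W/2 (v(W) = -(-5 - W)/2 = 5/2 + W/2)
H(V, Z) = 1 + V/70 (H(V, Z) = V*(1/70) + 1 = V/70 + 1 = 1 + V/70)
D = 25 (D = (5/2 + (½)*5)*(1 + 4) = (5/2 + 5/2)*5 = 5*5 = 25)
z(J, X) = (61 + J)/(2*X) (z(J, X) = (61 + J)/((2*X)) = (61 + J)*(1/(2*X)) = (61 + J)/(2*X))
z(114, D) - H(2, 196) = (½)*(61 + 114)/25 - (1 + (1/70)*2) = (½)*(1/25)*175 - (1 + 1/35) = 7/2 - 1*36/35 = 7/2 - 36/35 = 173/70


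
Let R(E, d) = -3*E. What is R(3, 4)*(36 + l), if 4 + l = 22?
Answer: -486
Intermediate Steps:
l = 18 (l = -4 + 22 = 18)
R(3, 4)*(36 + l) = (-3*3)*(36 + 18) = -9*54 = -486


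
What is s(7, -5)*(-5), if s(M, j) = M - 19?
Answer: 60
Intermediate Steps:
s(M, j) = -19 + M
s(7, -5)*(-5) = (-19 + 7)*(-5) = -12*(-5) = 60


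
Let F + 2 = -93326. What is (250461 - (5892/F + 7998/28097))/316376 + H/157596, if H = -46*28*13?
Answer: 243513288693522829/355281679415417952 ≈ 0.68541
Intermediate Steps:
F = -93328 (F = -2 - 93326 = -93328)
H = -16744 (H = -1288*13 = -16744)
(250461 - (5892/F + 7998/28097))/316376 + H/157596 = (250461 - (5892/(-93328) + 7998/28097))/316376 - 16744/157596 = (250461 - (5892*(-1/93328) + 7998*(1/28097)))*(1/316376) - 16744*1/157596 = (250461 - (-1473/23332 + 7998/28097))*(1/316376) - 182/1713 = (250461 - 1*145222455/655559204)*(1/316376) - 182/1713 = (250461 - 145222455/655559204)*(1/316376) - 182/1713 = (164191868570589/655559204)*(1/316376) - 182/1713 = 164191868570589/207403198724704 - 182/1713 = 243513288693522829/355281679415417952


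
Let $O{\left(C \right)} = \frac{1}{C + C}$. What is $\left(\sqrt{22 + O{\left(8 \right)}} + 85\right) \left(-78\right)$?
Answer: $-6630 - \frac{39 \sqrt{353}}{2} \approx -6996.4$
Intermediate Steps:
$O{\left(C \right)} = \frac{1}{2 C}$
$\left(\sqrt{22 + O{\left(8 \right)}} + 85\right) \left(-78\right) = \left(\sqrt{22 + \frac{1}{2 \cdot 8}} + 85\right) \left(-78\right) = \left(\sqrt{22 + \frac{1}{2} \cdot \frac{1}{8}} + 85\right) \left(-78\right) = \left(\sqrt{22 + \frac{1}{16}} + 85\right) \left(-78\right) = \left(\sqrt{\frac{353}{16}} + 85\right) \left(-78\right) = \left(\frac{\sqrt{353}}{4} + 85\right) \left(-78\right) = \left(85 + \frac{\sqrt{353}}{4}\right) \left(-78\right) = -6630 - \frac{39 \sqrt{353}}{2}$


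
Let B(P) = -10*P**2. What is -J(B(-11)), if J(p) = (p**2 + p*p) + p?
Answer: -2926990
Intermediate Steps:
J(p) = p + 2*p**2 (J(p) = (p**2 + p**2) + p = 2*p**2 + p = p + 2*p**2)
-J(B(-11)) = -(-10*(-11)**2)*(1 + 2*(-10*(-11)**2)) = -(-10*121)*(1 + 2*(-10*121)) = -(-1210)*(1 + 2*(-1210)) = -(-1210)*(1 - 2420) = -(-1210)*(-2419) = -1*2926990 = -2926990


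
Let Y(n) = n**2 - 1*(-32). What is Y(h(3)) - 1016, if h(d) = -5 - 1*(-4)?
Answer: -983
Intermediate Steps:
h(d) = -1 (h(d) = -5 + 4 = -1)
Y(n) = 32 + n**2 (Y(n) = n**2 + 32 = 32 + n**2)
Y(h(3)) - 1016 = (32 + (-1)**2) - 1016 = (32 + 1) - 1016 = 33 - 1016 = -983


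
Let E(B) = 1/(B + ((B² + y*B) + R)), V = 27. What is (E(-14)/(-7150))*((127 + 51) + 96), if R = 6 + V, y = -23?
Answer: -137/1919775 ≈ -7.1362e-5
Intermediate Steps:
R = 33 (R = 6 + 27 = 33)
E(B) = 1/(33 + B² - 22*B) (E(B) = 1/(B + ((B² - 23*B) + 33)) = 1/(B + (33 + B² - 23*B)) = 1/(33 + B² - 22*B))
(E(-14)/(-7150))*((127 + 51) + 96) = (1/((33 + (-14)² - 22*(-14))*(-7150)))*((127 + 51) + 96) = (-1/7150/(33 + 196 + 308))*(178 + 96) = (-1/7150/537)*274 = ((1/537)*(-1/7150))*274 = -1/3839550*274 = -137/1919775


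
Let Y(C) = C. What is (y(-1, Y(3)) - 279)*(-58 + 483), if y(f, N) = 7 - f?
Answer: -115175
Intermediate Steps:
(y(-1, Y(3)) - 279)*(-58 + 483) = ((7 - 1*(-1)) - 279)*(-58 + 483) = ((7 + 1) - 279)*425 = (8 - 279)*425 = -271*425 = -115175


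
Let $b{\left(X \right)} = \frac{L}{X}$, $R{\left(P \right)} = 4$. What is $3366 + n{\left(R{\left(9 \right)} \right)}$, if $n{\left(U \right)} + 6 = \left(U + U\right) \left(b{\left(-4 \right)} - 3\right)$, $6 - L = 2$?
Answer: $3328$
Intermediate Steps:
$L = 4$ ($L = 6 - 2 = 4$)
$b{\left(X \right)} = \frac{4}{X}$
$n{\left(U \right)} = -6 - 8 U$ ($n{\left(U \right)} = -6 + \left(U + U\right) \left(\frac{4}{-4} - 3\right) = -6 + 2 U \left(4 \left(- \frac{1}{4}\right) - 3\right) = -6 + 2 U \left(-1 - 3\right) = -6 + 2 U \left(-4\right) = -6 - 8 U$)
$3366 + n{\left(R{\left(9 \right)} \right)} = 3366 - 38 = 3328$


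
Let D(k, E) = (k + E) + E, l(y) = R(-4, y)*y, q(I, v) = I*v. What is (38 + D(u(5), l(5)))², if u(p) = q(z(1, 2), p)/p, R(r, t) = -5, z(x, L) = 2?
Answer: 100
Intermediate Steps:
u(p) = 2 (u(p) = (2*p)/p = 2)
l(y) = -5*y
D(k, E) = k + 2*E (D(k, E) = (E + k) + E = k + 2*E)
(38 + D(u(5), l(5)))² = (38 + (2 + 2*(-5*5)))² = (38 + (2 + 2*(-25)))² = (38 + (2 - 50))² = (38 - 48)² = (-10)² = 100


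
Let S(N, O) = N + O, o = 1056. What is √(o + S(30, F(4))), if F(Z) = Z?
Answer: √1090 ≈ 33.015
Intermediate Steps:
√(o + S(30, F(4))) = √(1056 + (30 + 4)) = √(1056 + 34) = √1090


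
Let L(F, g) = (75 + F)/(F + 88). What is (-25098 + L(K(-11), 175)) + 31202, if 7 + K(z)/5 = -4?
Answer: 201452/33 ≈ 6104.6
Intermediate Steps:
K(z) = -55 (K(z) = -35 + 5*(-4) = -35 - 20 = -55)
L(F, g) = (75 + F)/(88 + F)
(-25098 + L(K(-11), 175)) + 31202 = (-25098 + (75 - 55)/(88 - 55)) + 31202 = (-25098 + 20/33) + 31202 = -828214/33 + 31202 = 201452/33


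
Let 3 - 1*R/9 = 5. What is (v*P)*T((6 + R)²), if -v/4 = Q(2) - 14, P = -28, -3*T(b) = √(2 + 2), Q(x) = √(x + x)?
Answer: 896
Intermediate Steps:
R = -18 (R = 27 - 9*5 = 27 - 45 = -18)
Q(x) = √2*√x (Q(x) = √(2*x) = √2*√x)
T(b) = -⅔ (T(b) = -√(2 + 2)/3 = -√4/3 = -⅓*2 = -⅔)
v = 48 (v = -4*(√2*√2 - 14) = -4*(2 - 14) = -4*(-12) = 48)
(v*P)*T((6 + R)²) = (48*(-28))*(-⅔) = -1344*(-⅔) = 896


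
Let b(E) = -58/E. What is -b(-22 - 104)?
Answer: -29/63 ≈ -0.46032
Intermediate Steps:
-b(-22 - 104) = -(-58)/(-22 - 104) = -(-58)/(-126) = -(-58)*(-1)/126 = -1*29/63 = -29/63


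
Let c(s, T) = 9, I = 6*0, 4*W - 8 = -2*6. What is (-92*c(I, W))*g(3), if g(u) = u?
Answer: -2484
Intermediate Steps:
W = -1 (W = 2 + (-2*6)/4 = 2 + (1/4)*(-12) = 2 - 3 = -1)
I = 0
(-92*c(I, W))*g(3) = -92*9*3 = -828*3 = -2484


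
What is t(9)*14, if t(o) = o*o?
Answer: 1134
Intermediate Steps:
t(o) = o**2
t(9)*14 = 9**2*14 = 81*14 = 1134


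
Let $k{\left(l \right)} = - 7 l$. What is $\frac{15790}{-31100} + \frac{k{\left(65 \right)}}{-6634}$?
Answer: $- \frac{2265009}{5157935} \approx -0.43913$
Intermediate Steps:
$\frac{15790}{-31100} + \frac{k{\left(65 \right)}}{-6634} = \frac{15790}{-31100} + \frac{\left(-7\right) 65}{-6634} = 15790 \left(- \frac{1}{31100}\right) - - \frac{455}{6634} = - \frac{1579}{3110} + \frac{455}{6634} = - \frac{2265009}{5157935}$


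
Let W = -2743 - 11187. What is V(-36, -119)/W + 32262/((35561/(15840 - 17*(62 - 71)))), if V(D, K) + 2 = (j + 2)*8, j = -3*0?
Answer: 513386299609/35383195 ≈ 14509.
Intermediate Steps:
j = 0
W = -13930
V(D, K) = 14 (V(D, K) = -2 + (0 + 2)*8 = -2 + 2*8 = -2 + 16 = 14)
V(-36, -119)/W + 32262/((35561/(15840 - 17*(62 - 71)))) = 14/(-13930) + 32262/((35561/(15840 - 17*(62 - 71)))) = 14*(-1/13930) + 32262/((35561/(15840 - 17*(-9)))) = -1/995 + 32262/((35561/(15840 - 1*(-153)))) = -1/995 + 32262/((35561/(15840 + 153))) = -1/995 + 32262/((35561/15993)) = -1/995 + 32262/((35561*(1/15993))) = -1/995 + 32262/(35561/15993) = -1/995 + 32262*(15993/35561) = -1/995 + 515966166/35561 = 513386299609/35383195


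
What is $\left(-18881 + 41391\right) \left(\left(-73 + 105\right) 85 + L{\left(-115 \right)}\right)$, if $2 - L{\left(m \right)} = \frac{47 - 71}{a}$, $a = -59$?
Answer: $\frac{3614520740}{59} \approx 6.1263 \cdot 10^{7}$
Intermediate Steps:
$L{\left(m \right)} = \frac{94}{59}$ ($L{\left(m \right)} = 2 - \frac{47 - 71}{-59} = 2 - \left(47 - 71\right) \left(- \frac{1}{59}\right) = 2 - \left(-24\right) \left(- \frac{1}{59}\right) = 2 - \frac{24}{59} = \frac{94}{59}$)
$\left(-18881 + 41391\right) \left(\left(-73 + 105\right) 85 + L{\left(-115 \right)}\right) = \left(-18881 + 41391\right) \left(\left(-73 + 105\right) 85 + \frac{94}{59}\right) = 22510 \left(32 \cdot 85 + \frac{94}{59}\right) = 22510 \left(2720 + \frac{94}{59}\right) = 22510 \cdot \frac{160574}{59} = \frac{3614520740}{59}$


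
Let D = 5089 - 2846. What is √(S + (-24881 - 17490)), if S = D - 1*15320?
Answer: 2*I*√13862 ≈ 235.47*I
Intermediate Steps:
D = 2243
S = -13077 (S = 2243 - 1*15320 = 2243 - 15320 = -13077)
√(S + (-24881 - 17490)) = √(-13077 + (-24881 - 17490)) = √(-13077 - 42371) = √(-55448) = 2*I*√13862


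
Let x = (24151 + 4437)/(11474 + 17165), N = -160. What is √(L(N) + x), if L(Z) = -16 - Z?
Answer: 2*√29731606489/28639 ≈ 12.042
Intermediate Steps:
x = 28588/28639 ≈ 0.99822
√(L(N) + x) = √((-16 - 1*(-160)) + 28588/28639) = √((-16 + 160) + 28588/28639) = √(144 + 28588/28639) = √(4152604/28639) = 2*√29731606489/28639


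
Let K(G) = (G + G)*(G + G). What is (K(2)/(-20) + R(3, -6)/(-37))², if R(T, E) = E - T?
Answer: 10609/34225 ≈ 0.30998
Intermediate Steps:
K(G) = 4*G² (K(G) = (2*G)*(2*G) = 4*G²)
(K(2)/(-20) + R(3, -6)/(-37))² = ((4*2²)/(-20) + (-6 - 1*3)/(-37))² = ((4*4)*(-1/20) + (-6 - 3)*(-1/37))² = (16*(-1/20) - 9*(-1/37))² = (-⅘ + 9/37)² = (-103/185)² = 10609/34225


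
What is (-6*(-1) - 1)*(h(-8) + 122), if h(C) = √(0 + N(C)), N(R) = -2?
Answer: 610 + 5*I*√2 ≈ 610.0 + 7.0711*I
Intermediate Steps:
h(C) = I*√2 (h(C) = √(0 - 2) = √(-2) = I*√2)
(-6*(-1) - 1)*(h(-8) + 122) = (-6*(-1) - 1)*(I*√2 + 122) = (6 - 1)*(122 + I*√2) = 5*(122 + I*√2) = 610 + 5*I*√2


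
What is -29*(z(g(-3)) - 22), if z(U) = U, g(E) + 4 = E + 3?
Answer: 754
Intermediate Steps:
g(E) = -1 + E (g(E) = -4 + (E + 3) = -4 + (3 + E) = -1 + E)
-29*(z(g(-3)) - 22) = -29*((-1 - 3) - 22) = -29*(-4 - 22) = -29*(-26) = 754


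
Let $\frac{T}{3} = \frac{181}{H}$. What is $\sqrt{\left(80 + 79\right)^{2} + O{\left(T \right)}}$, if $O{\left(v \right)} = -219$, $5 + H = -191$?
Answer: $\sqrt{25062} \approx 158.31$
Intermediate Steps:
$H = -196$ ($H = -5 - 191 = -196$)
$T = - \frac{543}{196}$ ($T = 3 \frac{181}{-196} = 3 \cdot 181 \left(- \frac{1}{196}\right) = 3 \left(- \frac{181}{196}\right) = - \frac{543}{196} \approx -2.7704$)
$\sqrt{\left(80 + 79\right)^{2} + O{\left(T \right)}} = \sqrt{\left(80 + 79\right)^{2} - 219} = \sqrt{159^{2} - 219} = \sqrt{25281 - 219} = \sqrt{25062}$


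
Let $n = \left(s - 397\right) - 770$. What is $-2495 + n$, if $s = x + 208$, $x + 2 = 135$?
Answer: $-3321$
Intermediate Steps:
$x = 133$ ($x = -2 + 135 = 133$)
$s = 341$ ($s = 133 + 208 = 341$)
$n = -826$ ($n = \left(341 - 397\right) - 770 = -56 - 770 = -826$)
$-2495 + n = -2495 - 826 = -3321$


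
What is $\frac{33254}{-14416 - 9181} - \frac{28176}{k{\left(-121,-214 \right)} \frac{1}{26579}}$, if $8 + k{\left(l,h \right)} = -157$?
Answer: $\frac{5890516525926}{1297835} \approx 4.5387 \cdot 10^{6}$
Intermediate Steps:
$k{\left(l,h \right)} = -165$ ($k{\left(l,h \right)} = -8 - 157 = -165$)
$\frac{33254}{-14416 - 9181} - \frac{28176}{k{\left(-121,-214 \right)} \frac{1}{26579}} = \frac{33254}{-14416 - 9181} - \frac{28176}{\left(-165\right) \frac{1}{26579}} = \frac{33254}{-23597} - \frac{28176}{- \frac{165}{26579}} = 33254 \left(- \frac{1}{23597}\right) - - \frac{249629968}{55} = - \frac{33254}{23597} + \frac{249629968}{55} = \frac{5890516525926}{1297835}$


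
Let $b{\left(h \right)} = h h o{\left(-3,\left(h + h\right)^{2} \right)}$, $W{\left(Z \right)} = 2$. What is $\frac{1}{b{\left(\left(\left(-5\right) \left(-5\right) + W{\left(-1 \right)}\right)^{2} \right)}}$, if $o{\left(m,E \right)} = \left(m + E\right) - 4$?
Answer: $\frac{1}{1129714425837} \approx 8.8518 \cdot 10^{-13}$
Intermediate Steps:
$o{\left(m,E \right)} = -4 + E + m$ ($o{\left(m,E \right)} = \left(E + m\right) - 4 = -4 + E + m$)
$b{\left(h \right)} = h^{2} \left(-7 + 4 h^{2}\right)$ ($b{\left(h \right)} = h h \left(-4 + \left(h + h\right)^{2} - 3\right) = h^{2} \left(-4 + \left(2 h\right)^{2} - 3\right) = h^{2} \left(-4 + 4 h^{2} - 3\right) = h^{2} \left(-7 + 4 h^{2}\right)$)
$\frac{1}{b{\left(\left(\left(-5\right) \left(-5\right) + W{\left(-1 \right)}\right)^{2} \right)}} = \frac{1}{\left(\left(\left(-5\right) \left(-5\right) + 2\right)^{2}\right)^{2} \left(-7 + 4 \left(\left(\left(-5\right) \left(-5\right) + 2\right)^{2}\right)^{2}\right)} = \frac{1}{\left(\left(25 + 2\right)^{2}\right)^{2} \left(-7 + 4 \left(\left(25 + 2\right)^{2}\right)^{2}\right)} = \frac{1}{\left(27^{2}\right)^{2} \left(-7 + 4 \left(27^{2}\right)^{2}\right)} = \frac{1}{729^{2} \left(-7 + 4 \cdot 729^{2}\right)} = \frac{1}{531441 \left(-7 + 4 \cdot 531441\right)} = \frac{1}{531441 \left(-7 + 2125764\right)} = \frac{1}{531441 \cdot 2125757} = \frac{1}{1129714425837}$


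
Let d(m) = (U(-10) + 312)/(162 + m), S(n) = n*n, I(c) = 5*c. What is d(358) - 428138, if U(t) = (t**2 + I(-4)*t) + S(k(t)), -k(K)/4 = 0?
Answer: -55657787/130 ≈ -4.2814e+5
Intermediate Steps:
k(K) = 0 (k(K) = -4*0 = 0)
S(n) = n**2
U(t) = t**2 - 20*t (U(t) = (t**2 + (5*(-4))*t) + 0**2 = (t**2 - 20*t) + 0 = t**2 - 20*t)
d(m) = 612/(162 + m) (d(m) = (-10*(-20 - 10) + 312)/(162 + m) = (-10*(-30) + 312)/(162 + m) = (300 + 312)/(162 + m) = 612/(162 + m))
d(358) - 428138 = 612/(162 + 358) - 428138 = 612/520 - 428138 = 612*(1/520) - 428138 = 153/130 - 428138 = -55657787/130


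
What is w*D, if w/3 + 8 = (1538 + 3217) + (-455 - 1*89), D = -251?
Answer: -3164859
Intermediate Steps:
w = 12609 (w = -24 + 3*((1538 + 3217) + (-455 - 1*89)) = -24 + 3*(4755 + (-455 - 89)) = -24 + 3*(4755 - 544) = -24 + 3*4211 = -24 + 12633 = 12609)
w*D = 12609*(-251) = -3164859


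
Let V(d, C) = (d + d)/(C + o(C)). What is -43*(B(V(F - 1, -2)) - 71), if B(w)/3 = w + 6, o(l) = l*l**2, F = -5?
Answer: 10621/5 ≈ 2124.2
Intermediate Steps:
o(l) = l**3
V(d, C) = 2*d/(C + C**3) (V(d, C) = (d + d)/(C + C**3) = (2*d)/(C + C**3) = 2*d/(C + C**3))
B(w) = 18 + 3*w (B(w) = 3*(w + 6) = 3*(6 + w) = 18 + 3*w)
-43*(B(V(F - 1, -2)) - 71) = -43*((18 + 3*(2*(-5 - 1)/(-2 + (-2)**3))) - 71) = -43*((18 + 3*(2*(-6)/(-2 - 8))) - 71) = -43*((18 + 3*(2*(-6)/(-10))) - 71) = -43*((18 + 3*(2*(-6)*(-1/10))) - 71) = -43*((18 + 3*(6/5)) - 71) = -43*((18 + 18/5) - 71) = -43*(108/5 - 71) = -43*(-247/5) = 10621/5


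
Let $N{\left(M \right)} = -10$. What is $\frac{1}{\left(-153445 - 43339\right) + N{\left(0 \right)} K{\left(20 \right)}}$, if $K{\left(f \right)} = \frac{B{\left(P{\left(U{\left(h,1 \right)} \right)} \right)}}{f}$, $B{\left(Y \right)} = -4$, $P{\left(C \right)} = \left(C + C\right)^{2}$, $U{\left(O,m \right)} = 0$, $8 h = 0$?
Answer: $- \frac{1}{196782} \approx -5.0818 \cdot 10^{-6}$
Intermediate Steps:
$h = 0$ ($h = \frac{1}{8} \cdot 0 = 0$)
$P{\left(C \right)} = 4 C^{2}$ ($P{\left(C \right)} = \left(2 C\right)^{2} = 4 C^{2}$)
$K{\left(f \right)} = - \frac{4}{f}$
$\frac{1}{\left(-153445 - 43339\right) + N{\left(0 \right)} K{\left(20 \right)}} = \frac{1}{\left(-153445 - 43339\right) - 10 \left(- \frac{4}{20}\right)} = \frac{1}{-196784 - 10 \left(\left(-4\right) \frac{1}{20}\right)} = \frac{1}{-196784 - -2} = \frac{1}{-196784 + 2} = \frac{1}{-196782} = - \frac{1}{196782}$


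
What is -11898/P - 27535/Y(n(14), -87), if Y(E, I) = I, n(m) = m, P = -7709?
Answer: 213302441/670683 ≈ 318.04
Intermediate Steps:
-11898/P - 27535/Y(n(14), -87) = -11898/(-7709) - 27535/(-87) = -11898*(-1/7709) - 27535*(-1/87) = 11898/7709 + 27535/87 = 213302441/670683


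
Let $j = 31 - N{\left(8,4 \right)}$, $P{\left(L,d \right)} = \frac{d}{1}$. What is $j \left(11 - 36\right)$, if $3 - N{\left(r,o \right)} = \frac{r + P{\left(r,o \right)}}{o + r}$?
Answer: $-725$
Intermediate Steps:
$P{\left(L,d \right)} = d$ ($P{\left(L,d \right)} = d 1 = d$)
$N{\left(r,o \right)} = 2$ ($N{\left(r,o \right)} = 3 - \frac{r + o}{o + r} = 3 - \frac{o + r}{o + r} = 3 - 1 = 2$)
$j = 29$ ($j = 31 - 2 = 29$)
$j \left(11 - 36\right) = 29 \left(11 - 36\right) = 29 \left(-25\right) = -725$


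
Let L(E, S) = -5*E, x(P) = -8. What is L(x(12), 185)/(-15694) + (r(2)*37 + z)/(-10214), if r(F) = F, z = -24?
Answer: -298315/40074629 ≈ -0.0074440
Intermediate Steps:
L(E, S) = -5*E
L(x(12), 185)/(-15694) + (r(2)*37 + z)/(-10214) = -5*(-8)/(-15694) + (2*37 - 24)/(-10214) = 40*(-1/15694) + (74 - 24)*(-1/10214) = -20/7847 + 50*(-1/10214) = -20/7847 - 25/5107 = -298315/40074629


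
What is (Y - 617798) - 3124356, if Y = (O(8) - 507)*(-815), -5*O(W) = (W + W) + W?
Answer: -3325037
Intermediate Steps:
O(W) = -3*W/5 (O(W) = -((W + W) + W)/5 = -(2*W + W)/5 = -3*W/5)
Y = 417117 (Y = (-3/5*8 - 507)*(-815) = (-24/5 - 507)*(-815) = -2559/5*(-815) = 417117)
(Y - 617798) - 3124356 = (417117 - 617798) - 3124356 = -200681 - 3124356 = -3325037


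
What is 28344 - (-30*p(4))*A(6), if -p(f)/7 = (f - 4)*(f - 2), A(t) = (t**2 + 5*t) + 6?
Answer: 28344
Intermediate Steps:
A(t) = 6 + t**2 + 5*t
p(f) = -7*(-4 + f)*(-2 + f) (p(f) = -7*(f - 4)*(f - 2) = -7*(-4 + f)*(-2 + f))
28344 - (-30*p(4))*A(6) = 28344 - (-30*(-56 - 7*4**2 + 42*4))*(6 + 6**2 + 5*6) = 28344 - (-30*(-56 - 7*16 + 168))*(6 + 36 + 30) = 28344 - (-30*(-56 - 112 + 168))*72 = 28344 - (-30*0)*72 = 28344 - 0*72 = 28344 - 1*0 = 28344 + 0 = 28344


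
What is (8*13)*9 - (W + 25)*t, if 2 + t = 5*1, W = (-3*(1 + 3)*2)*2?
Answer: 1005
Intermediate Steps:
W = -48 (W = (-3*4*2)*2 = -12*2*2 = -24*2 = -48)
t = 3 (t = -2 + 5*1 = -2 + 5 = 3)
(8*13)*9 - (W + 25)*t = (8*13)*9 - (-48 + 25)*3 = 104*9 - (-23)*3 = 936 - 1*(-69) = 936 + 69 = 1005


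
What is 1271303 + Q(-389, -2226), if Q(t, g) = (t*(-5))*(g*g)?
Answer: 9638894123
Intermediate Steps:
Q(t, g) = -5*t*g**2 (Q(t, g) = (-5*t)*g**2 = -5*t*g**2)
1271303 + Q(-389, -2226) = 1271303 - 5*(-389)*(-2226)**2 = 1271303 - 5*(-389)*4955076 = 1271303 + 9637622820 = 9638894123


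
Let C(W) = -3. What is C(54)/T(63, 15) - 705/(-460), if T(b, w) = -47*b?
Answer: 139259/90804 ≈ 1.5336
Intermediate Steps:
C(54)/T(63, 15) - 705/(-460) = -3/((-47*63)) - 705/(-460) = -3/(-2961) - 705*(-1/460) = -3*(-1/2961) + 141/92 = 1/987 + 141/92 = 139259/90804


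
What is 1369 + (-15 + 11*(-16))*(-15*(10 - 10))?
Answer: 1369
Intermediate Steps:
1369 + (-15 + 11*(-16))*(-15*(10 - 10)) = 1369 + (-15 - 176)*(-15*0) = 1369 - 191*0 = 1369 + 0 = 1369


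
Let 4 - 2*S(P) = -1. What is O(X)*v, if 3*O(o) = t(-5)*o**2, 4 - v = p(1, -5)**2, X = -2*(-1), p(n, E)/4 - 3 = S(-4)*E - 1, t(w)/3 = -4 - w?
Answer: -7040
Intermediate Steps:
S(P) = 5/2 (S(P) = 2 - 1/2*(-1) = 2 + 1/2 = 5/2)
t(w) = -12 - 3*w (t(w) = 3*(-4 - w) = -12 - 3*w)
p(n, E) = 8 + 10*E (p(n, E) = 12 + 4*(5*E/2 - 1) = 12 + 4*(-1 + 5*E/2) = 12 + (-4 + 10*E) = 8 + 10*E)
X = 2
v = -1760 (v = 4 - (8 + 10*(-5))**2 = 4 - (8 - 50)**2 = 4 - 1*(-42)**2 = 4 - 1*1764 = 4 - 1764 = -1760)
O(o) = o**2 (O(o) = ((-12 - 3*(-5))*o**2)/3 = ((-12 + 15)*o**2)/3 = (3*o**2)/3 = o**2)
O(X)*v = 2**2*(-1760) = 4*(-1760) = -7040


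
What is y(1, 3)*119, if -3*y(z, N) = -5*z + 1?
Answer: 476/3 ≈ 158.67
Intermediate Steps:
y(z, N) = -⅓ + 5*z/3 (y(z, N) = -(-5*z + 1)/3 = -(1 - 5*z)/3 = -⅓ + 5*z/3)
y(1, 3)*119 = (-⅓ + (5/3)*1)*119 = (-⅓ + 5/3)*119 = (4/3)*119 = 476/3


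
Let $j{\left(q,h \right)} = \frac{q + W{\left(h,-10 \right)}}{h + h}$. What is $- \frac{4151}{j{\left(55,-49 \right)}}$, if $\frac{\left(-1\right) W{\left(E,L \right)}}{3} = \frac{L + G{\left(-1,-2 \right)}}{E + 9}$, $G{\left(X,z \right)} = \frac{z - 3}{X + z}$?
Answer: $\frac{3254384}{435} \approx 7481.3$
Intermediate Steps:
$G{\left(X,z \right)} = \frac{-3 + z}{X + z}$
$W{\left(E,L \right)} = - \frac{3 \left(\frac{5}{3} + L\right)}{9 + E}$ ($W{\left(E,L \right)} = - 3 \frac{L + \frac{-3 - 2}{-1 - 2}}{E + 9} = - 3 \frac{L + \frac{1}{-3} \left(-5\right)}{9 + E} = - 3 \frac{L - - \frac{5}{3}}{9 + E} = - 3 \frac{L + \frac{5}{3}}{9 + E} = - 3 \frac{\frac{5}{3} + L}{9 + E} = - \frac{3 \left(\frac{5}{3} + L\right)}{9 + E}$)
$j{\left(q,h \right)} = \frac{q + \frac{25}{9 + h}}{2 h}$ ($j{\left(q,h \right)} = \frac{q + \frac{-5 - -30}{9 + h}}{h + h} = \frac{q + \frac{-5 + 30}{9 + h}}{2 h} = \left(q + \frac{1}{9 + h} 25\right) \frac{1}{2 h} = \left(q + \frac{25}{9 + h}\right) \frac{1}{2 h} = \frac{q + \frac{25}{9 + h}}{2 h}$)
$- \frac{4151}{j{\left(55,-49 \right)}} = - \frac{4151}{\frac{1}{2} \frac{1}{-49} \frac{1}{9 - 49} \left(25 + 55 \left(9 - 49\right)\right)} = - \frac{4151}{\frac{1}{2} \left(- \frac{1}{49}\right) \frac{1}{-40} \left(25 + 55 \left(-40\right)\right)} = - \frac{4151}{\frac{1}{2} \left(- \frac{1}{49}\right) \left(- \frac{1}{40}\right) \left(25 - 2200\right)} = - \frac{4151}{\frac{1}{2} \left(- \frac{1}{49}\right) \left(- \frac{1}{40}\right) \left(-2175\right)} = - \frac{4151}{- \frac{435}{784}} = \left(-4151\right) \left(- \frac{784}{435}\right) = \frac{3254384}{435}$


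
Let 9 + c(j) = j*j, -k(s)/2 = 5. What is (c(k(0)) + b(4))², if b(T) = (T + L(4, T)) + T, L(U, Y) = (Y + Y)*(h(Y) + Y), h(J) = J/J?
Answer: 19321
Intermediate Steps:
k(s) = -10 (k(s) = -2*5 = -10)
h(J) = 1
c(j) = -9 + j² (c(j) = -9 + j*j = -9 + j²)
L(U, Y) = 2*Y*(1 + Y) (L(U, Y) = (Y + Y)*(1 + Y) = (2*Y)*(1 + Y) = 2*Y*(1 + Y))
b(T) = 2*T + 2*T*(1 + T) (b(T) = (T + 2*T*(1 + T)) + T = 2*T + 2*T*(1 + T))
(c(k(0)) + b(4))² = ((-9 + (-10)²) + 2*4*(2 + 4))² = ((-9 + 100) + 2*4*6)² = (91 + 48)² = 139² = 19321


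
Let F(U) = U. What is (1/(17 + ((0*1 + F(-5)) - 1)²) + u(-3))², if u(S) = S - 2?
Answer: 69696/2809 ≈ 24.812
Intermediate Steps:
u(S) = -2 + S
(1/(17 + ((0*1 + F(-5)) - 1)²) + u(-3))² = (1/(17 + ((0*1 - 5) - 1)²) + (-2 - 3))² = (1/(17 + ((0 - 5) - 1)²) - 5)² = (1/(17 + (-5 - 1)²) - 5)² = (1/(17 + (-6)²) - 5)² = (1/(17 + 36) - 5)² = (1/53 - 5)² = (-264/53)² = 69696/2809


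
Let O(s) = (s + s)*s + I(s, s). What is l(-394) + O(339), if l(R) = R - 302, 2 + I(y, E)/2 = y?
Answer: 229820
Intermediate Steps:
I(y, E) = -4 + 2*y
l(R) = -302 + R
O(s) = -4 + 2*s + 2*s² (O(s) = (s + s)*s + (-4 + 2*s) = (2*s)*s + (-4 + 2*s) = 2*s² + (-4 + 2*s) = -4 + 2*s + 2*s²)
l(-394) + O(339) = (-302 - 394) + (-4 + 2*339 + 2*339²) = -696 + (-4 + 678 + 2*114921) = -696 + (-4 + 678 + 229842) = -696 + 230516 = 229820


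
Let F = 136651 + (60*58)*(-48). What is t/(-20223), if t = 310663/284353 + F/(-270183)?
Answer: -92577064646/1553679430271577 ≈ -5.9586e-5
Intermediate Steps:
F = -30389 (F = 136651 + 3480*(-48) = 136651 - 167040 = -30389)
t = 92577064646/76827346599 (t = 310663/284353 - 30389/(-270183) = 310663*(1/284353) - 30389*(-1/270183) = 310663/284353 + 30389/270183 = 92577064646/76827346599 ≈ 1.2050)
t/(-20223) = (92577064646/76827346599)/(-20223) = (92577064646/76827346599)*(-1/20223) = -92577064646/1553679430271577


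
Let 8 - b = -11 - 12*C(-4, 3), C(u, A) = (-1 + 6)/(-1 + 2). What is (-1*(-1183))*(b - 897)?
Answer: -967694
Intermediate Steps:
C(u, A) = 5 (C(u, A) = 5/1 = 5*1 = 5)
b = 79 (b = 8 - (-11 - 12*5) = 8 - (-11 - 60) = 8 - 1*(-71) = 8 + 71 = 79)
(-1*(-1183))*(b - 897) = (-1*(-1183))*(79 - 897) = 1183*(-818) = -967694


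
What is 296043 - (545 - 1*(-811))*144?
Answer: 100779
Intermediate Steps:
296043 - (545 - 1*(-811))*144 = 296043 - (545 + 811)*144 = 296043 - 1356*144 = 296043 - 1*195264 = 296043 - 195264 = 100779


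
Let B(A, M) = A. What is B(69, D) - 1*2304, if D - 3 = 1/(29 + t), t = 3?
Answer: -2235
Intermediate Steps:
D = 97/32 (D = 3 + 1/(29 + 3) = 3 + 1/32 = 97/32 ≈ 3.0313)
B(69, D) - 1*2304 = 69 - 1*2304 = 69 - 2304 = -2235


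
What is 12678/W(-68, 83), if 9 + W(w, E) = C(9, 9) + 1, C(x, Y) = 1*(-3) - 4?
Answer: -4226/5 ≈ -845.20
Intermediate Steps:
C(x, Y) = -7 (C(x, Y) = -3 - 4 = -7)
W(w, E) = -15 (W(w, E) = -9 + (-7 + 1) = -9 - 6 = -15)
12678/W(-68, 83) = 12678/(-15) = 12678*(-1/15) = -4226/5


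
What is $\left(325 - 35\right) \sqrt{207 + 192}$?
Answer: $290 \sqrt{399} \approx 5792.7$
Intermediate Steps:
$\left(325 - 35\right) \sqrt{207 + 192} = 290 \sqrt{399}$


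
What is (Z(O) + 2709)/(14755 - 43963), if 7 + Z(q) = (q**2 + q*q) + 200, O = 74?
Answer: -2309/4868 ≈ -0.47432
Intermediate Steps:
Z(q) = 193 + 2*q**2 (Z(q) = -7 + ((q**2 + q*q) + 200) = -7 + ((q**2 + q**2) + 200) = -7 + (2*q**2 + 200) = -7 + (200 + 2*q**2) = 193 + 2*q**2)
(Z(O) + 2709)/(14755 - 43963) = ((193 + 2*74**2) + 2709)/(14755 - 43963) = ((193 + 2*5476) + 2709)/(-29208) = ((193 + 10952) + 2709)*(-1/29208) = (11145 + 2709)*(-1/29208) = 13854*(-1/29208) = -2309/4868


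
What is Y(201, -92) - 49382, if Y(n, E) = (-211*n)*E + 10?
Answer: 3852440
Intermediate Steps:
Y(n, E) = 10 - 211*E*n (Y(n, E) = -211*E*n + 10 = 10 - 211*E*n)
Y(201, -92) - 49382 = (10 - 211*(-92)*201) - 49382 = (10 + 3901812) - 49382 = 3901822 - 49382 = 3852440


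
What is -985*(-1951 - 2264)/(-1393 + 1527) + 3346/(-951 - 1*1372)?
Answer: 9644124961/311282 ≈ 30982.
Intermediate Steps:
-985*(-1951 - 2264)/(-1393 + 1527) + 3346/(-951 - 1*1372) = -985/(134/(-4215)) + 3346/(-951 - 1372) = -985/(134*(-1/4215)) + 3346/(-2323) = -985/(-134/4215) + 3346*(-1/2323) = -985*(-4215/134) - 3346/2323 = 4151775/134 - 3346/2323 = 9644124961/311282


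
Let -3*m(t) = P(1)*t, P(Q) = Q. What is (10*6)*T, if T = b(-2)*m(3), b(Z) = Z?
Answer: 120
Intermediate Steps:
m(t) = -t/3
T = 2 (T = -(-2)*3/3 = -2*(-1) = 2)
(10*6)*T = (10*6)*2 = 60*2 = 120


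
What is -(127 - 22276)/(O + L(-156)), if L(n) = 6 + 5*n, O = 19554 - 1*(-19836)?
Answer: 7383/12872 ≈ 0.57357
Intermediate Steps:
O = 39390 (O = 19554 + 19836 = 39390)
-(127 - 22276)/(O + L(-156)) = -(127 - 22276)/(39390 + (6 + 5*(-156))) = -(-22149)/(39390 + (6 - 780)) = -(-22149)/(39390 - 774) = -(-22149)/38616 = -1*(-7383/12872) = 7383/12872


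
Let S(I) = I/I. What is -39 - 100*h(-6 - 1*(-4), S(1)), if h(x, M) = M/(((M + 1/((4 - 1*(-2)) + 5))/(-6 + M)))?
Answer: 1258/3 ≈ 419.33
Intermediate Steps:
S(I) = 1
h(x, M) = M*(-6 + M)/(1/11 + M) (h(x, M) = M/(((M + 1/((4 + 2) + 5))/(-6 + M))) = M/(((M + 1/(6 + 5))/(-6 + M))) = M/(((M + 1/11)/(-6 + M))) = M/(((1/11 + M)/(-6 + M))) = M*((-6 + M)/(1/11 + M)) = M*(-6 + M)/(1/11 + M))
-39 - 100*h(-6 - 1*(-4), S(1)) = -39 - 1100*(-6 + 1)/(1 + 11*1) = -39 - 1100*(-5)/(1 + 11) = -39 - 1100*(-5)/12 = -39 - 100*(-55/12) = -39 + 1375/3 = 1258/3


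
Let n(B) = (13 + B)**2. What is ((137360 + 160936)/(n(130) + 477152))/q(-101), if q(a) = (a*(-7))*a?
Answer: -33144/3948021623 ≈ -8.3951e-6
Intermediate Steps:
q(a) = -7*a**2 (q(a) = (-7*a)*a = -7*a**2)
((137360 + 160936)/(n(130) + 477152))/q(-101) = ((137360 + 160936)/((13 + 130)**2 + 477152))/((-7*(-101)**2)) = (298296/(143**2 + 477152))/((-7*10201)) = (298296/(20449 + 477152))/(-71407) = (298296/497601)*(-1/71407) = (298296*(1/497601))*(-1/71407) = (33144/55289)*(-1/71407) = -33144/3948021623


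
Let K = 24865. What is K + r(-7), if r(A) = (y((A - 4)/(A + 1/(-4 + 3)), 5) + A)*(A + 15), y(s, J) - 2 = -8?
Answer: 24761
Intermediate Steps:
y(s, J) = -6 (y(s, J) = 2 - 8 = -6)
r(A) = (-6 + A)*(15 + A) (r(A) = (-6 + A)*(A + 15) = (-6 + A)*(15 + A))
K + r(-7) = 24865 + (-90 + (-7)**2 + 9*(-7)) = 24865 + (-90 + 49 - 63) = 24865 - 104 = 24761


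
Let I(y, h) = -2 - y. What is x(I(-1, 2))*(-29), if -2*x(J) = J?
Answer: -29/2 ≈ -14.500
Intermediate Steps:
x(J) = -J/2
x(I(-1, 2))*(-29) = -(-2 - 1*(-1))/2*(-29) = -(-2 + 1)/2*(-29) = -½*(-1)*(-29) = (½)*(-29) = -29/2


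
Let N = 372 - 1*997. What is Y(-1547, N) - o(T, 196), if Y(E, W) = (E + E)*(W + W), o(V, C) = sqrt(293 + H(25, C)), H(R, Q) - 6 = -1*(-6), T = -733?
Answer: 3867500 - sqrt(305) ≈ 3.8675e+6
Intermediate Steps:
N = -625 (N = 372 - 997 = -625)
H(R, Q) = 12 (H(R, Q) = 6 - 1*(-6) = 6 + 6 = 12)
o(V, C) = sqrt(305) (o(V, C) = sqrt(293 + 12) = sqrt(305))
Y(E, W) = 4*E*W (Y(E, W) = (2*E)*(2*W) = 4*E*W)
Y(-1547, N) - o(T, 196) = 4*(-1547)*(-625) - sqrt(305) = 3867500 - sqrt(305)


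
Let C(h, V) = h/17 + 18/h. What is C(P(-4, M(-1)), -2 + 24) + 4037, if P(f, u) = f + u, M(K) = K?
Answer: 342814/85 ≈ 4033.1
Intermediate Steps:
C(h, V) = 18/h + h/17 (C(h, V) = h*(1/17) + 18/h = h/17 + 18/h = 18/h + h/17)
C(P(-4, M(-1)), -2 + 24) + 4037 = (18/(-4 - 1) + (-4 - 1)/17) + 4037 = (18/(-5) + (1/17)*(-5)) + 4037 = (18*(-⅕) - 5/17) + 4037 = (-18/5 - 5/17) + 4037 = -331/85 + 4037 = 342814/85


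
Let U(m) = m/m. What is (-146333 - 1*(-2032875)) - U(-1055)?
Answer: 1886541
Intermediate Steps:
U(m) = 1
(-146333 - 1*(-2032875)) - U(-1055) = (-146333 - 1*(-2032875)) - 1*1 = (-146333 + 2032875) - 1 = 1886542 - 1 = 1886541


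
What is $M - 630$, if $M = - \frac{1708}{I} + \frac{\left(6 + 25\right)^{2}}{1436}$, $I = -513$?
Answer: $- \frac{461155159}{736668} \approx -626.0$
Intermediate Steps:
$M = \frac{2945681}{736668}$ ($M = - \frac{1708}{-513} + \frac{\left(6 + 25\right)^{2}}{1436} = \left(-1708\right) \left(- \frac{1}{513}\right) + 31^{2} \cdot \frac{1}{1436} = \frac{1708}{513} + 961 \cdot \frac{1}{1436} = \frac{1708}{513} + \frac{961}{1436} = \frac{2945681}{736668} \approx 3.9987$)
$M - 630 = \frac{2945681}{736668} - 630 = - \frac{461155159}{736668}$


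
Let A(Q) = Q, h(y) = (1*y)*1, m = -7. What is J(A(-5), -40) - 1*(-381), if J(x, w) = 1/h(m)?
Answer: 2666/7 ≈ 380.86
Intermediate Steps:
h(y) = y (h(y) = y*1 = y)
J(x, w) = -⅐ (J(x, w) = 1/(-7) = -⅐)
J(A(-5), -40) - 1*(-381) = -⅐ - 1*(-381) = -⅐ + 381 = 2666/7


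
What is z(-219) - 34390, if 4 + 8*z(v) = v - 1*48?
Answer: -275391/8 ≈ -34424.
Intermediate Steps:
z(v) = -13/2 + v/8 (z(v) = -½ + (v - 1*48)/8 = -½ + (v - 48)/8 = -½ + (-48 + v)/8 = -½ + (-6 + v/8) = -13/2 + v/8)
z(-219) - 34390 = (-13/2 + (⅛)*(-219)) - 34390 = (-13/2 - 219/8) - 34390 = -271/8 - 34390 = -275391/8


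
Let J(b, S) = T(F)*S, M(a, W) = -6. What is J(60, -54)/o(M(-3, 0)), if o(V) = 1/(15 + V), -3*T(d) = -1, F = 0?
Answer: -162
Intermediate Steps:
T(d) = ⅓ (T(d) = -⅓*(-1) = ⅓)
J(b, S) = S/3
J(60, -54)/o(M(-3, 0)) = ((⅓)*(-54))/(1/(15 - 6)) = -18/(1/9) = -18/⅑ = -18*9 = -162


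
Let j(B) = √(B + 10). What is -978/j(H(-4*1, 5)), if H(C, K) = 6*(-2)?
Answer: 489*I*√2 ≈ 691.55*I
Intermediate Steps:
H(C, K) = -12
j(B) = √(10 + B)
-978/j(H(-4*1, 5)) = -978/√(10 - 12) = -978*(-I*√2/2) = -(-489)*I*√2 = 489*I*√2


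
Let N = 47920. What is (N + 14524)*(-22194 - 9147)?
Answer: -1957057404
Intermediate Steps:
(N + 14524)*(-22194 - 9147) = (47920 + 14524)*(-22194 - 9147) = 62444*(-31341) = -1957057404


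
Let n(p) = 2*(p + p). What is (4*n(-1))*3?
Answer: -48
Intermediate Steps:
n(p) = 4*p (n(p) = 2*(2*p) = 4*p)
(4*n(-1))*3 = (4*(4*(-1)))*3 = (4*(-4))*3 = -16*3 = -48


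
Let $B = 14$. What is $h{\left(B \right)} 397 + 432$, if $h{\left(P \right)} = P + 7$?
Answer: $8769$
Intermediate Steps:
$h{\left(P \right)} = 7 + P$
$h{\left(B \right)} 397 + 432 = \left(7 + 14\right) 397 + 432 = 21 \cdot 397 + 432 = 8337 + 432 = 8769$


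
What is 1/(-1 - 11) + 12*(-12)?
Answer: -1729/12 ≈ -144.08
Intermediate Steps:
1/(-1 - 11) + 12*(-12) = 1/(-12) - 144 = -1/12 - 144 = -1729/12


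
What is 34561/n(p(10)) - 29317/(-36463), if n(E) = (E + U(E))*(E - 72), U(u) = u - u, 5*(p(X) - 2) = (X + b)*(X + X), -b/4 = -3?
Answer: 1307691283/59070060 ≈ 22.138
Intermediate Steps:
b = 12 (b = -4*(-3) = 12)
p(X) = 2 + 2*X*(12 + X)/5 (p(X) = 2 + ((X + 12)*(X + X))/5 = 2 + ((12 + X)*(2*X))/5 = 2 + (2*X*(12 + X))/5 = 2 + 2*X*(12 + X)/5)
U(u) = 0
n(E) = E*(-72 + E) (n(E) = (E + 0)*(E - 72) = E*(-72 + E))
34561/n(p(10)) - 29317/(-36463) = 34561/(((2 + (2/5)*10**2 + (24/5)*10)*(-72 + (2 + (2/5)*10**2 + (24/5)*10)))) - 29317/(-36463) = 34561/(((2 + (2/5)*100 + 48)*(-72 + (2 + (2/5)*100 + 48)))) - 29317*(-1/36463) = 34561/(((2 + 40 + 48)*(-72 + (2 + 40 + 48)))) + 29317/36463 = 34561/((90*(-72 + 90))) + 29317/36463 = 34561/((90*18)) + 29317/36463 = 34561/1620 + 29317/36463 = 1307691283/59070060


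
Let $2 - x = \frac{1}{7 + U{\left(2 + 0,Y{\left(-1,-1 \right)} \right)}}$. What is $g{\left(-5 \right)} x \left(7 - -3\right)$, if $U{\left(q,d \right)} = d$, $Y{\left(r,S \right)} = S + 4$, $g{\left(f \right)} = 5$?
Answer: $95$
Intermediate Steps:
$Y{\left(r,S \right)} = 4 + S$
$x = \frac{19}{10}$ ($x = 2 - \frac{1}{7 + \left(4 - 1\right)} = 2 - \frac{1}{7 + 3} = 2 - \frac{1}{10} = \frac{19}{10} \approx 1.9$)
$g{\left(-5 \right)} x \left(7 - -3\right) = 5 \cdot \frac{19}{10} \left(7 - -3\right) = \frac{19 \left(7 + 3\right)}{2} = \frac{19}{2} \cdot 10 = 95$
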